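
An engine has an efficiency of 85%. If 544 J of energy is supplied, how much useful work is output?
W_out = η × W_in = 0.85 × 544 = 462.4 J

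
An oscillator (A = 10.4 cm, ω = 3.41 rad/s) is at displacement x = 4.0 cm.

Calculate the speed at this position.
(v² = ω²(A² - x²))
v = ω√(A² − x²) = 3.41×√(0.104² − 0.04²) = 0.3274 m/s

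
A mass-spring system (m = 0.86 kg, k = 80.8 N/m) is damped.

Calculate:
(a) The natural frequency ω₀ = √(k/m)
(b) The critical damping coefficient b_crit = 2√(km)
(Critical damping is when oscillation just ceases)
ω₀ = √(k/m) = √(80.8/0.86) = 9.693 rad/s
b_crit = 2√(km) = 2√(80.8×0.86) = 16.67 kg/s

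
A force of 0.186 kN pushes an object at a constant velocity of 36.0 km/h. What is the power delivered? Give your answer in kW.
P = Fv = 186 N × 10 m/s = 1860 W = 1.86 kW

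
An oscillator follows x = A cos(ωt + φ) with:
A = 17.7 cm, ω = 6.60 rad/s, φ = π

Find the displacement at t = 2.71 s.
x = A cos(ωt + φ) = 17.7×cos(6.6×2.71 + π) = -10.1 cm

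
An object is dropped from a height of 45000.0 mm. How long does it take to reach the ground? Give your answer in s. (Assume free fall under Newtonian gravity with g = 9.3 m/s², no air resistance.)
t = √(2h/g) (with unit conversion) = 3.111 s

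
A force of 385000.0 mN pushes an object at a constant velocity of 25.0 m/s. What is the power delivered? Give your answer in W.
P = Fv = 385 N × 25 m/s = 9625 W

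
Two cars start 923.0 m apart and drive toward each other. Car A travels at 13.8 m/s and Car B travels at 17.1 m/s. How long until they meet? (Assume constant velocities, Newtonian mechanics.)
Combined speed: v_combined = 13.8 + 17.1 = 30.9 m/s
Time to meet: t = d/30.9 = 923.0/30.9 = 29.87 s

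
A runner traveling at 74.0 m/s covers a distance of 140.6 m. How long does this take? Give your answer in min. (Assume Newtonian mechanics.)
t = d/v (with unit conversion) = 0.03167 min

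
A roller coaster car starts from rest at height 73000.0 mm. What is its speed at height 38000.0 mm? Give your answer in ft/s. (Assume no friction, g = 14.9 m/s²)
mgh₁ = ½mv₂² + mgh₂ → v₂ = √(2g(h₁−h₂)) = √(2×14.9×(73−38)) = 32.3 m/s = 106.0 ft/s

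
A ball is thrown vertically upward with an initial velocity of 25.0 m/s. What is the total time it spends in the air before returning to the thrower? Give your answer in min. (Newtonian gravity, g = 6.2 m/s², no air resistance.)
t_total = 2v₀/g (with unit conversion) = 0.1344 min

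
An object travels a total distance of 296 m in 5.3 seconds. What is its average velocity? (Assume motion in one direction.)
v_avg = Δd / Δt = 296 / 5.3 = 55.85 m/s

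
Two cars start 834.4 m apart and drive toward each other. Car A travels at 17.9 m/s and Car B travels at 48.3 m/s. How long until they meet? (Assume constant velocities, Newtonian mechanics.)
Combined speed: v_combined = 17.9 + 48.3 = 66.2 m/s
Time to meet: t = d/66.2 = 834.4/66.2 = 12.6 s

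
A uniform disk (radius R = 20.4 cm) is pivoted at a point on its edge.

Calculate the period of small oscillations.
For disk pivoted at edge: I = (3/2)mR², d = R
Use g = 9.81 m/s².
I/m = (3/2)R² = 0.06242 m²; d = R = 0.204 m
T = 2π√((3/2)R²/(gR)) = 2π√(3R/(2g)) = 1.11 s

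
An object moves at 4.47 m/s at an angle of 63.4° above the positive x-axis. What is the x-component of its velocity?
vₓ = v cos(θ) = 4.47 × cos(63.4°) = 2.0 m/s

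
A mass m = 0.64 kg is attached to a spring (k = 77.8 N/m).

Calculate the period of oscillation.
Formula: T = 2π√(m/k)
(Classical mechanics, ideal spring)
T = 2π√(m/k) = 2π√(0.64/77.8) = 0.5699 s; f = 1/T = 1.755 Hz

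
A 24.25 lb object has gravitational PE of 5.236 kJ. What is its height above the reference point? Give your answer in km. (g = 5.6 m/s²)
PE = mgh → h = PE/(mg) = 5236 J / (11 kg × 5.6 m/s²) = 85 m = 0.085 km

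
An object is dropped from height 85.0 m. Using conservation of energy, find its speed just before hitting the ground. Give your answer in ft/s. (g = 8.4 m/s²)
mgh = ½mv² → v = √(2gh) = √(2×8.4×85) = 37.79 m/s = 124.0 ft/s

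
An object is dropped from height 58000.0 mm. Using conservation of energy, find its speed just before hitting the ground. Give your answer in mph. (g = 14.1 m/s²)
mgh = ½mv² → v = √(2gh) = √(2×14.1×58) = 40.44 m/s = 90.47 mph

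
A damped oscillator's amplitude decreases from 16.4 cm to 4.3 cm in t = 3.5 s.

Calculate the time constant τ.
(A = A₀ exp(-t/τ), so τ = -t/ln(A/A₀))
A/A₀ = 4.3/16.4 = 0.2622; ln(A/A₀) = -1.339
τ = −t/ln(A/A₀) = −3.5/-1.339 = 2.615 s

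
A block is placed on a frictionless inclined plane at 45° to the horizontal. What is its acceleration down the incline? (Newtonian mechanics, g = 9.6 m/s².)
a = g sin(θ) = 9.6 × sin(45°) = 9.6 × 0.7071 = 6.79 m/s²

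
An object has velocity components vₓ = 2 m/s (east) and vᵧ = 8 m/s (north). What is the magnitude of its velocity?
|v| = √(vₓ² + vᵧ²) = √(2² + 8²) = √(68) = 8.25 m/s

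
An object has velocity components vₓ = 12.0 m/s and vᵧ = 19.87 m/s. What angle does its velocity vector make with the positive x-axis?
θ = arctan(vᵧ/vₓ) = arctan(19.87/12.0) = 58.87°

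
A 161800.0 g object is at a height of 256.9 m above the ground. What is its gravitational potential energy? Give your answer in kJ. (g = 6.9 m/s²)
PE = mgh = 161.8 kg × 6.9 m/s² × 256.9 m = 2.868e+05 J = 286.8 kJ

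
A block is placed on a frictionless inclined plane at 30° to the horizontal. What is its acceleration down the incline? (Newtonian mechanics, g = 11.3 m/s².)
a = g sin(θ) = 11.3 × sin(30°) = 11.3 × 0.5 = 5.65 m/s²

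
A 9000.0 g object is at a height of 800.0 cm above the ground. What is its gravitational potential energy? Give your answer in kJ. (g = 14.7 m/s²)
PE = mgh = 9 kg × 14.7 m/s² × 8 m = 1058 J = 1.058 kJ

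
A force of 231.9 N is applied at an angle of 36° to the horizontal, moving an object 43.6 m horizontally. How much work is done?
W = Fd cosθ = 231.9×43.6×cos(36°) = 8179.8 J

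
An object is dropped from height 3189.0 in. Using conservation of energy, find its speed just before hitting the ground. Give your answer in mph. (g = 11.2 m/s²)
mgh = ½mv² → v = √(2gh) = √(2×11.2×81) = 42.6 m/s = 95.28 mph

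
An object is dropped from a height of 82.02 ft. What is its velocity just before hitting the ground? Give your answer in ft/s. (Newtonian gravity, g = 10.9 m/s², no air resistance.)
v = √(2gh) (with unit conversion) = 76.59 ft/s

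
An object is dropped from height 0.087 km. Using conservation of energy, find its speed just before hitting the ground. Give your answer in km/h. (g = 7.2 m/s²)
mgh = ½mv² → v = √(2gh) = √(2×7.2×87) = 35.39 m/s = 127.4 km/h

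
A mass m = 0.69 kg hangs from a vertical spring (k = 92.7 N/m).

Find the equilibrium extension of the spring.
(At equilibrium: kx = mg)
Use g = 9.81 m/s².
x_eq = mg/k = 0.69×9.81/92.7 = 0.07302 m = 7.302 cm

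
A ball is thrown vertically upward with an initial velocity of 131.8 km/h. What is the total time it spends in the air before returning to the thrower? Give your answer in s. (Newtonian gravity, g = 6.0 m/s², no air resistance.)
t_total = 2v₀/g (with unit conversion) = 12.2 s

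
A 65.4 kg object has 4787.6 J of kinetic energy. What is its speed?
KE = ½mv² → v = √(2KE/m) = √(2×4787.6/65.4) = 12.1 m/s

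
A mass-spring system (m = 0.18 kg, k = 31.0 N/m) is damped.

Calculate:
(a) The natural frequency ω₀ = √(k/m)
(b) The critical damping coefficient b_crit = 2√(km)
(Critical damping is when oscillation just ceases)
ω₀ = √(k/m) = √(31.0/0.18) = 13.12 rad/s
b_crit = 2√(km) = 2√(31.0×0.18) = 4.724 kg/s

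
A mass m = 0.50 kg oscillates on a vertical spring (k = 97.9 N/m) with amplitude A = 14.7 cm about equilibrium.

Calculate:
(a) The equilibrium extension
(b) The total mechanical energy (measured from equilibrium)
x_eq = mg/k = 0.5×9.81/97.9 = 0.0501 m = 5.01 cm
E = ½kA² = ½×97.9×(0.147)² = 1.058 J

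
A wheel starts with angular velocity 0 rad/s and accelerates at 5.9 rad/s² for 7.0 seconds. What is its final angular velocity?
ω = ω₀ + αt = 0 + 5.9 × 7.0 = 41.3 rad/s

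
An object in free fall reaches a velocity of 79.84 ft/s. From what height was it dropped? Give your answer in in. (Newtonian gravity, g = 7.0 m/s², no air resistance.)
h = v²/(2g) (with unit conversion) = 1665.0 in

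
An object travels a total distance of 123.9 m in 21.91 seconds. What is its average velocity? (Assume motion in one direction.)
v_avg = Δd / Δt = 123.9 / 21.91 = 5.65 m/s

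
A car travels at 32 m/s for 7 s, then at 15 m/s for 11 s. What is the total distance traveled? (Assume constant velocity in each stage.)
d₁ = v₁t₁ = 32 × 7 = 224 m
d₂ = v₂t₂ = 15 × 11 = 165 m
d_total = 224 + 165 = 389 m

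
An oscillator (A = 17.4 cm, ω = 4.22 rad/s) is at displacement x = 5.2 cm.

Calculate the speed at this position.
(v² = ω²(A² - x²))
v = ω√(A² − x²) = 4.22×√(0.174² − 0.052²) = 0.7007 m/s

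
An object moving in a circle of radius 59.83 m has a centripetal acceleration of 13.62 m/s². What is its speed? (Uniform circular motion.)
v = √(a_c × r) = √(13.62 × 59.83) = 28.55 m/s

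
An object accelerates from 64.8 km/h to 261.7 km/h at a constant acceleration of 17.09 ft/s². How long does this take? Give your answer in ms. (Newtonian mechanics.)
t = (v - v₀)/a (with unit conversion) = 10500.0 ms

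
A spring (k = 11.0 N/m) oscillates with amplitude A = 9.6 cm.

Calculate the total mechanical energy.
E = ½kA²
E = ½kA² = ½×11.0×(0.096)² = 0.05069 J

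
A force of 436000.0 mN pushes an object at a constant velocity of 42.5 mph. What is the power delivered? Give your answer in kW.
P = Fv = 436 N × 19 m/s = 8284 W = 8.284 kW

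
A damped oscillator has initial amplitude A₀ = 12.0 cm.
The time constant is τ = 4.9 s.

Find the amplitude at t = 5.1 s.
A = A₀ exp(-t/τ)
A = A₀ exp(−t/τ) = 12.0×exp(−5.1/4.9) = 4.238 cm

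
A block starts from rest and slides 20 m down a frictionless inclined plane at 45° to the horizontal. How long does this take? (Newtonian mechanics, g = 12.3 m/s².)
a = g sin(θ) = 12.3 × sin(45°) = 8.7 m/s²
t = √(2d/a) = √(2 × 20 / 8.7) = 2.14 s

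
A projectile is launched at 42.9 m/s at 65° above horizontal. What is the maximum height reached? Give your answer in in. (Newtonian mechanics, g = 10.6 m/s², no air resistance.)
H = v₀²sin²(θ)/(2g) (with unit conversion) = 2807.0 in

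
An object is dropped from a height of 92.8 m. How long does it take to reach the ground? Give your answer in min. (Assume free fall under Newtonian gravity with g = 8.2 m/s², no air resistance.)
t = √(2h/g) (with unit conversion) = 0.07929 min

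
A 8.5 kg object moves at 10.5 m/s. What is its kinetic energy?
KE = ½mv² = ½×8.5×10.5² = 468.5625 J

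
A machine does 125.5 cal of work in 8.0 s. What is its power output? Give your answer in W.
P = W/t = 525.1 J / 8 s = 65.64 W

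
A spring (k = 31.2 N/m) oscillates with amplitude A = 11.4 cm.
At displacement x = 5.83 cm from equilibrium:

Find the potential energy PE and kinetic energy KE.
E_total = ½kA² = ½×31.2×(0.114)² = 0.2027 J
PE = ½kx² = ½×31.2×(0.0583)² = 0.05302 J
KE = E_total − PE = 0.1497 J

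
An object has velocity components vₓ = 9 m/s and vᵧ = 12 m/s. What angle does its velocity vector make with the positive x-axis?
θ = arctan(vᵧ/vₓ) = arctan(12/9) = 53.13°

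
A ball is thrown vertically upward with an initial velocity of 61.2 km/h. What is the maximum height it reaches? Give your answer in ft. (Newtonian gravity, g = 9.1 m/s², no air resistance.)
h_max = v₀²/(2g) (with unit conversion) = 52.1 ft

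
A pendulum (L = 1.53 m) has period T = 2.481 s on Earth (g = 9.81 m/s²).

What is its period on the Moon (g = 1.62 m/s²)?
T = 2π√(L/g), so T_moon/T_earth = √(g_earth/g_moon)
T_moon = 2π√(1.53/1.62) = 6.106 s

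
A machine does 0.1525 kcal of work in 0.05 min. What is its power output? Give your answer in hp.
P = W/t = 638.1 J / 3 s = 212.7 W = 0.2852 hp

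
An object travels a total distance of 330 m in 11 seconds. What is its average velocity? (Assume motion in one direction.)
v_avg = Δd / Δt = 330 / 11 = 30.0 m/s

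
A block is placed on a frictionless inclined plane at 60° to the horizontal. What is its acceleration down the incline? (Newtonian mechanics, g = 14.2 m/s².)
a = g sin(θ) = 14.2 × sin(60°) = 14.2 × 0.866 = 12.3 m/s²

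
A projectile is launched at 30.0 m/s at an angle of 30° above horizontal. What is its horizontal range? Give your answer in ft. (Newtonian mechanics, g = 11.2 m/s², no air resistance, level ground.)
R = v₀² sin(2θ) / g (with unit conversion) = 228.3 ft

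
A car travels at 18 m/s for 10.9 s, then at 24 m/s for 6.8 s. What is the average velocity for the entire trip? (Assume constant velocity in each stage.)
d₁ = v₁t₁ = 18 × 10.9 = 196.2 m
d₂ = v₂t₂ = 24 × 6.8 = 163.2 m
d_total = 359.4 m, t_total = 17.7 s
v_avg = d_total/t_total = 359.4/17.7 = 20.31 m/s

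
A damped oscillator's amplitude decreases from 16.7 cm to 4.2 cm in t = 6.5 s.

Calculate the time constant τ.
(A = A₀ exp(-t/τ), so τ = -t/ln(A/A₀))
A/A₀ = 4.2/16.7 = 0.2515; ln(A/A₀) = -1.38
τ = −t/ln(A/A₀) = −6.5/-1.38 = 4.709 s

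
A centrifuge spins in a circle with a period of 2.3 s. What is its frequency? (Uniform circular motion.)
f = 1/T = 1/2.3 = 0.4348 Hz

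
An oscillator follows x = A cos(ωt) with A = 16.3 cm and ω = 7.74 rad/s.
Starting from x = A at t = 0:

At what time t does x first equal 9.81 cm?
cos(ωt) = x/A = 9.81/16.3 = 0.6018
ωt = arccos(0.6018) = 0.925 rad
t = 0.925/7.74 = 0.1195 s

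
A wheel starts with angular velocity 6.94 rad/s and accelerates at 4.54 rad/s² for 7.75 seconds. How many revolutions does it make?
θ = ω₀t + ½αt² = 6.94×7.75 + ½×4.54×7.75² = 190.13 rad
Revolutions = θ/(2π) = 190.13/(2π) = 30.26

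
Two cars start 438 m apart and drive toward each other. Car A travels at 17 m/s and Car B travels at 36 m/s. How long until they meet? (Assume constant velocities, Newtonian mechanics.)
Combined speed: v_combined = 17 + 36 = 53 m/s
Time to meet: t = d/53 = 438/53 = 8.26 s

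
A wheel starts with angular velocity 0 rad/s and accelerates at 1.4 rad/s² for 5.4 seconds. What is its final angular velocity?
ω = ω₀ + αt = 0 + 1.4 × 5.4 = 7.56 rad/s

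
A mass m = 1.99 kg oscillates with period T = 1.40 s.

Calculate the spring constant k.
T = 2π√(m/k) → k = m(2π/T)² = 1.99×(2π/1.4)² = 40.08 N/m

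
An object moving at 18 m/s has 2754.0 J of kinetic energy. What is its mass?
KE = ½mv² → m = 2KE/v² = 2×2754.0/18² = 17.0 kg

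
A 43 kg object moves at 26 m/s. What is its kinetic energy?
KE = ½mv² = ½×43×26² = 14534.0 J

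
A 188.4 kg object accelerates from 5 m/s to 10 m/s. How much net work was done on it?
W_net = ΔKE = ½m(v₂² − v₁²) = ½×188.4×(10² − 5²) = 7065.0 J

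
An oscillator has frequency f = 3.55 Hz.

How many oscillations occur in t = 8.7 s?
n = f×t = 3.55×8.7 = 30.88 oscillations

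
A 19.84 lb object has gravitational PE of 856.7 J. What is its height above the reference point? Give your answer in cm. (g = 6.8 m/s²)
PE = mgh → h = PE/(mg) = 856.7 J / (8.999 kg × 6.8 m/s²) = 14 m = 1400.0 cm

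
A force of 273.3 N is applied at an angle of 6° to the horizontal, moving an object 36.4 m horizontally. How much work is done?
W = Fd cosθ = 273.3×36.4×cos(6°) = 9893.6 J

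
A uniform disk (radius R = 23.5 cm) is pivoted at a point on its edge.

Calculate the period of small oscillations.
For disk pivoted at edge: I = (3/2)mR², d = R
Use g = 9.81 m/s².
I/m = (3/2)R² = 0.08284 m²; d = R = 0.235 m
T = 2π√((3/2)R²/(gR)) = 2π√(3R/(2g)) = 1.191 s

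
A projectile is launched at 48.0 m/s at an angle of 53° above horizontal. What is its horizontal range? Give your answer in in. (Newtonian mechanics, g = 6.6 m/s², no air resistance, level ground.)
R = v₀² sin(2θ) / g (with unit conversion) = 13210.0 in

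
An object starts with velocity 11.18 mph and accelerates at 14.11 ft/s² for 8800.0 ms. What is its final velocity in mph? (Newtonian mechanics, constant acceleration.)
v = v₀ + at (with unit conversion) = 95.84 mph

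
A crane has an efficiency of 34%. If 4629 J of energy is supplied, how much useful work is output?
W_out = η × W_in = 0.34 × 4629 = 1573.9 J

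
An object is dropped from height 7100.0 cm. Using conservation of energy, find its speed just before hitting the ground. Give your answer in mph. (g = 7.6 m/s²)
mgh = ½mv² → v = √(2gh) = √(2×7.6×71) = 32.85 m/s = 73.49 mph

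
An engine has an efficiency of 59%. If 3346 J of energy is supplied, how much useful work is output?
W_out = η × W_in = 0.59 × 3346 = 1974.1 J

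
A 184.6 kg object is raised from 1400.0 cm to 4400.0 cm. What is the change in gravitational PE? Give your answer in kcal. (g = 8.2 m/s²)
ΔPE = mg(h₂ − h₁) = 184.6 kg × 8.2 m/s² × (44 − 14) m = 4.541e+04 J = 10.85 kcal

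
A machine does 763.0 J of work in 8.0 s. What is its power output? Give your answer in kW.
P = W/t = 763 J / 8 s = 95.38 W = 0.09538 kW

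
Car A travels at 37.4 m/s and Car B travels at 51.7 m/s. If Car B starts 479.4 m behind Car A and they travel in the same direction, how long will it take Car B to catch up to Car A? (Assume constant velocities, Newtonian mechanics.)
Relative speed: v_rel = 51.7 - 37.4 = 14.3 m/s
Time to catch: t = d₀/v_rel = 479.4/14.3 = 33.52 s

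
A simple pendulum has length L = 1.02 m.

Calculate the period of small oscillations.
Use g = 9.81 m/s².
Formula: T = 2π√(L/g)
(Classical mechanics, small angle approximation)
T = 2π√(L/g) = 2π√(1.02/9.81) = 2.026 s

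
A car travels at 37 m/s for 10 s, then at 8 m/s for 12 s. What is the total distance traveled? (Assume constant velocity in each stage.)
d₁ = v₁t₁ = 37 × 10 = 370 m
d₂ = v₂t₂ = 8 × 12 = 96 m
d_total = 370 + 96 = 466 m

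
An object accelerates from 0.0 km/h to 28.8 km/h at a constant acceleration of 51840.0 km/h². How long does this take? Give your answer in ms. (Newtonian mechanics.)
t = (v - v₀)/a (with unit conversion) = 2000.0 ms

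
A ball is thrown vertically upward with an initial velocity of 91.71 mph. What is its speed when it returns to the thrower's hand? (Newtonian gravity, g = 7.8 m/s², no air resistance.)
By conservation of energy, the ball returns at the same speed = 91.71 mph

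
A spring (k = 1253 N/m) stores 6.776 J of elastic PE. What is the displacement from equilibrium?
PE = ½kx² → x = √(2PE/k) = √(2×6.776/1253) = 0.104 m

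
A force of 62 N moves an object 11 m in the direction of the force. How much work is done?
W = Fd = 62×11 = 682.0 J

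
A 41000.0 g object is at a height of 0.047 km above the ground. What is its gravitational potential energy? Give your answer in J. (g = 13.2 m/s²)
PE = mgh = 41 kg × 13.2 m/s² × 47 m = 2.544e+04 J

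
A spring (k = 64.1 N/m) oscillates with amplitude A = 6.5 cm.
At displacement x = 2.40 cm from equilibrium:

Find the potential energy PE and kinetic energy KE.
E_total = ½kA² = ½×64.1×(0.065)² = 0.1354 J
PE = ½kx² = ½×64.1×(0.024)² = 0.01846 J
KE = E_total − PE = 0.117 J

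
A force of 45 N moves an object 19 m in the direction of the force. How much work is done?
W = Fd = 45×19 = 855.0 J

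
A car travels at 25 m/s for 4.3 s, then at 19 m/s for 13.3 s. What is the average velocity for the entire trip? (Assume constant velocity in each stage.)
d₁ = v₁t₁ = 25 × 4.3 = 107.5 m
d₂ = v₂t₂ = 19 × 13.3 = 252.7 m
d_total = 360.2 m, t_total = 17.6 s
v_avg = d_total/t_total = 360.2/17.6 = 20.47 m/s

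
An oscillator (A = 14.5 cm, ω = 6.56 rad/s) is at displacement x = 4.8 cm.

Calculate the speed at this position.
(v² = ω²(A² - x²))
v = ω√(A² − x²) = 6.56×√(0.145² − 0.048²) = 0.8976 m/s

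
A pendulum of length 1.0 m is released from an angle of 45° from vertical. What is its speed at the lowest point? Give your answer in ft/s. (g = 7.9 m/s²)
h = L(1 − cosθ) = 1.0×(1 − cos45°) = 0.2929 m
v = √(2gh) = √(2×7.9×0.2929) = 2.151 m/s = 7.058 ft/s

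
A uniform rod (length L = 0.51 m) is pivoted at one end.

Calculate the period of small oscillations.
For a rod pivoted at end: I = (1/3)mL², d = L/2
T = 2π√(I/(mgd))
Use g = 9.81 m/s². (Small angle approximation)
I/m = (1/3)L² = 0.0867 m²; d = L/2 = 0.255 m
T = 2π√(I/(mgd)) = 2π√(0.0867/(9.81×0.255)) = 1.17 s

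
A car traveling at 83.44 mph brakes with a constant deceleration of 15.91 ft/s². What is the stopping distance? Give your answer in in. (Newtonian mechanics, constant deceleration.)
d = v₀² / (2a) (with unit conversion) = 5648.0 in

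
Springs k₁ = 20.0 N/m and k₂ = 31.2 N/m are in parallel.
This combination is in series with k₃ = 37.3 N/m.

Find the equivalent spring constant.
k₁₂ = k₁ + k₂ = 51.2 N/m (parallel)
1/k_eq = 1/k₁₂ + 1/k₃ → k_eq = 21.58 N/m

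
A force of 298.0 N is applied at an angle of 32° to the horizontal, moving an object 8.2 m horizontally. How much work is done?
W = Fd cosθ = 298.0×8.2×cos(32°) = 2072.3 J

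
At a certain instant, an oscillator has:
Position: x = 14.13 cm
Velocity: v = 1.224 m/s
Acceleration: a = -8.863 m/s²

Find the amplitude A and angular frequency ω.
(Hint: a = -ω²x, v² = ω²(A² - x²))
a = −ω²x → ω = √(|a|/x) = √(8.863/0.1413) = 7.92 rad/s
v² = ω²(A² − x²) → A = √(x² + v²/ω²) = √(0.1413² + 1.224²/7.92²) = 0.2094 m = 20.94 cm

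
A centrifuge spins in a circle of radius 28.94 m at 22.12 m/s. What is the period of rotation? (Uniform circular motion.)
T = 2πr/v = 2π×28.94/22.12 = 8.22 s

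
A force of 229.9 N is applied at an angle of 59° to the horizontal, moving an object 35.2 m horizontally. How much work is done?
W = Fd cosθ = 229.9×35.2×cos(59°) = 4167.9 J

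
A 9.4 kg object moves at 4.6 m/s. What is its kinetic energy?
KE = ½mv² = ½×9.4×4.6² = 99.452 J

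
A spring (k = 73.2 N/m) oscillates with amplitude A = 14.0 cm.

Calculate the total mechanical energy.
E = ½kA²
E = ½kA² = ½×73.2×(0.14)² = 0.7174 J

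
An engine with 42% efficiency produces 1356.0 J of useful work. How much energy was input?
W_in = W_out/η = 1356.0/0.42 = 3228.6 J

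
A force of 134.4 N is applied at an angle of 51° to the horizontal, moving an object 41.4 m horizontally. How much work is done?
W = Fd cosθ = 134.4×41.4×cos(51°) = 3501.6 J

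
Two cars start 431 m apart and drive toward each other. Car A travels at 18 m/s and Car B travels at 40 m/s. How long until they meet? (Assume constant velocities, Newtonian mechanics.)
Combined speed: v_combined = 18 + 40 = 58 m/s
Time to meet: t = d/58 = 431/58 = 7.43 s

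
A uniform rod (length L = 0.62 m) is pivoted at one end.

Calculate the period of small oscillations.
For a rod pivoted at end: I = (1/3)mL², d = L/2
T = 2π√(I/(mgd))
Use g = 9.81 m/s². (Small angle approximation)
I/m = (1/3)L² = 0.1281 m²; d = L/2 = 0.31 m
T = 2π√(I/(mgd)) = 2π√(0.1281/(9.81×0.31)) = 1.29 s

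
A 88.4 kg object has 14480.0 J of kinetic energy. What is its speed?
KE = ½mv² → v = √(2KE/m) = √(2×14480.0/88.4) = 18.1 m/s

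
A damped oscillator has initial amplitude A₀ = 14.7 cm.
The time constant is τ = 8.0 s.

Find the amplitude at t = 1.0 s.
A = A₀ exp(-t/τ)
A = A₀ exp(−t/τ) = 14.7×exp(−1.0/8.0) = 12.97 cm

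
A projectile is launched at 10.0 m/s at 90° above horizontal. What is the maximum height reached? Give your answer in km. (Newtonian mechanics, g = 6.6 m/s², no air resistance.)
H = v₀²sin²(θ)/(2g) (with unit conversion) = 0.007576 km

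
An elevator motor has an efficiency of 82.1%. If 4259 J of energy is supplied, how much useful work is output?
W_out = η × W_in = 0.821 × 4259 = 3496.6 J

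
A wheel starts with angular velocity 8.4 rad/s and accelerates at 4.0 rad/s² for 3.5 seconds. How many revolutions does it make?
θ = ω₀t + ½αt² = 8.4×3.5 + ½×4.0×3.5² = 53.9 rad
Revolutions = θ/(2π) = 53.9/(2π) = 8.58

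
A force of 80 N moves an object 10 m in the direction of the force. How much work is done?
W = Fd = 80×10 = 800.0 J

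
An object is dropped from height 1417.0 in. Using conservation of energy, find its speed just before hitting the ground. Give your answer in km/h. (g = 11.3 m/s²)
mgh = ½mv² → v = √(2gh) = √(2×11.3×35.99) = 28.52 m/s = 102.7 km/h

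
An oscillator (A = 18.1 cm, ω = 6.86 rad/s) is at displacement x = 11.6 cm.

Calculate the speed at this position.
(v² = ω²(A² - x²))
v = ω√(A² − x²) = 6.86×√(0.181² − 0.116²) = 0.9531 m/s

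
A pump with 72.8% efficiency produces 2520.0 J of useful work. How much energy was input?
W_in = W_out/η = 2520.0/0.728 = 3461.5 J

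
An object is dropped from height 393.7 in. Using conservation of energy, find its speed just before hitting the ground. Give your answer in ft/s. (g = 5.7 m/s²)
mgh = ½mv² → v = √(2gh) = √(2×5.7×10) = 10.68 m/s = 35.03 ft/s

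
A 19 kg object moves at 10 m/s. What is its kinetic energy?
KE = ½mv² = ½×19×10² = 950.0 J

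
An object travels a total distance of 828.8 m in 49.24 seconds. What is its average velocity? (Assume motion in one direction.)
v_avg = Δd / Δt = 828.8 / 49.24 = 16.83 m/s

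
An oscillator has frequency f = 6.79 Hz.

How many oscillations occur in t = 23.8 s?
n = f×t = 6.79×23.8 = 161.6 oscillations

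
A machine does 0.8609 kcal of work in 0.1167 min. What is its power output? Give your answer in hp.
P = W/t = 3602 J / 7.002 s = 514.4 W = 0.6899 hp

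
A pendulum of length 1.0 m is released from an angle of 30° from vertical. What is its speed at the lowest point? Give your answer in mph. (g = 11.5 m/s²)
h = L(1 − cosθ) = 1.0×(1 − cos30°) = 0.134 m
v = √(2gh) = √(2×11.5×0.134) = 1.755 m/s = 3.927 mph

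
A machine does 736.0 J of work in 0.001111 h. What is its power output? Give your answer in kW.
P = W/t = 736 J / 4 s = 184 W = 0.184 kW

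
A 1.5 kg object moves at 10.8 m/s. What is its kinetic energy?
KE = ½mv² = ½×1.5×10.8² = 87.48 J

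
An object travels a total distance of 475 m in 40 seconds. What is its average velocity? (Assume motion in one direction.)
v_avg = Δd / Δt = 475 / 40 = 11.88 m/s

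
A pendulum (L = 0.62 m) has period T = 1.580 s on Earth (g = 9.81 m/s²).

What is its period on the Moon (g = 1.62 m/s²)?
T = 2π√(L/g), so T_moon/T_earth = √(g_earth/g_moon)
T_moon = 2π√(0.62/1.62) = 3.887 s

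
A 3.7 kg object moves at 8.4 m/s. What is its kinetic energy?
KE = ½mv² = ½×3.7×8.4² = 130.536 J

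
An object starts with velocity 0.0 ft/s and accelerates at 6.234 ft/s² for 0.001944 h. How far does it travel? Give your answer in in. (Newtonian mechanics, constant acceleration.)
d = v₀t + ½at² (with unit conversion) = 1832.0 in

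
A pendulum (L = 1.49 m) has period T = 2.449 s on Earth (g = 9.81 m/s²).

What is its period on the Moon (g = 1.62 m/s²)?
T = 2π√(L/g), so T_moon/T_earth = √(g_earth/g_moon)
T_moon = 2π√(1.49/1.62) = 6.026 s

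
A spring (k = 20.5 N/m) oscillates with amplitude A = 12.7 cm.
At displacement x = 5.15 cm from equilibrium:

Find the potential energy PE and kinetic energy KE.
E_total = ½kA² = ½×20.5×(0.127)² = 0.1653 J
PE = ½kx² = ½×20.5×(0.0515)² = 0.02719 J
KE = E_total − PE = 0.1381 J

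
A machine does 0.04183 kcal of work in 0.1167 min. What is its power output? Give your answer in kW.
P = W/t = 175 J / 7.002 s = 25 W = 0.025 kW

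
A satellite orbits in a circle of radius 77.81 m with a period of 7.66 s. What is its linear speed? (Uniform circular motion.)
v = 2πr/T = 2π×77.81/7.66 = 63.82 m/s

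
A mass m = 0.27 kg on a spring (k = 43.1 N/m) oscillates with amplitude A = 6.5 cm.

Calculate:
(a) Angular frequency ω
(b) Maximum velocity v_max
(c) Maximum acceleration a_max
ω = √(k/m) = √(43.1/0.27) = 12.63 rad/s
v_max = ωA = 12.63×0.065 = 0.8212 m/s
a_max = ω²A = 12.63²×0.065 = 10.38 m/s²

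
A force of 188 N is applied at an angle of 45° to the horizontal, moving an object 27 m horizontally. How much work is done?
W = Fd cosθ = 188×27×cos(45°) = 3589.3 J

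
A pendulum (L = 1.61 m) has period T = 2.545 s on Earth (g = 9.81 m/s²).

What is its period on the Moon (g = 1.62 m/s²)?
T = 2π√(L/g), so T_moon/T_earth = √(g_earth/g_moon)
T_moon = 2π√(1.61/1.62) = 6.264 s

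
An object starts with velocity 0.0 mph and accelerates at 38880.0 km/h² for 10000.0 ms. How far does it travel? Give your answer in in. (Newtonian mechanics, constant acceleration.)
d = v₀t + ½at² (with unit conversion) = 5906.0 in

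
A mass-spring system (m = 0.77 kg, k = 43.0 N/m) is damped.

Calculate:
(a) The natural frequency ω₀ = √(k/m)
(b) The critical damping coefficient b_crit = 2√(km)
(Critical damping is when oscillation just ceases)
ω₀ = √(k/m) = √(43.0/0.77) = 7.473 rad/s
b_crit = 2√(km) = 2√(43.0×0.77) = 11.51 kg/s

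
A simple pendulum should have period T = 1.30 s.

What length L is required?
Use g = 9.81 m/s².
T = 2π√(L/g) → L = g(T/2π)² = 9.81×(1.3/2π)² = 0.4199 m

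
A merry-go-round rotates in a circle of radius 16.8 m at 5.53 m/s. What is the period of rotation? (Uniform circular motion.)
T = 2πr/v = 2π×16.8/5.53 = 19.09 s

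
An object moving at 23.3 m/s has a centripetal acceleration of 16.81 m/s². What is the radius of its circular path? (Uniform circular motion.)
r = v²/a_c = 23.3²/16.81 = 32.3 m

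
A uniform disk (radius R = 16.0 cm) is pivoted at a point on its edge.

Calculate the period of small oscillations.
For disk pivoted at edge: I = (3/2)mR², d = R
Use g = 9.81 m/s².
I/m = (3/2)R² = 0.0384 m²; d = R = 0.16 m
T = 2π√((3/2)R²/(gR)) = 2π√(3R/(2g)) = 0.9828 s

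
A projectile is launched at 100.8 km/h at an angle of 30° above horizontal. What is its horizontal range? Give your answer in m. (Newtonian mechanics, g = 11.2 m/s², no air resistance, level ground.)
R = v₀² sin(2θ) / g (with unit conversion) = 60.62 m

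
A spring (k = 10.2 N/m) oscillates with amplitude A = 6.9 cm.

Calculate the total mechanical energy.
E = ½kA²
E = ½kA² = ½×10.2×(0.069)² = 0.02428 J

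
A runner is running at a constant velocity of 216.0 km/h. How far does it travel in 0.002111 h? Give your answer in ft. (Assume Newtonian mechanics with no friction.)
d = vt (with unit conversion) = 1496.0 ft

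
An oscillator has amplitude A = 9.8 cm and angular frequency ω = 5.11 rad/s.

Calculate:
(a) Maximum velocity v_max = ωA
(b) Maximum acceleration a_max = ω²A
v_max = ωA = 5.11×0.098 = 0.5008 m/s
a_max = ω²A = 5.11²×0.098 = 2.559 m/s²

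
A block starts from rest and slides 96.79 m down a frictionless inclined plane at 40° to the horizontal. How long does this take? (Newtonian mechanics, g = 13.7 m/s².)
a = g sin(θ) = 13.7 × sin(40°) = 8.81 m/s²
t = √(2d/a) = √(2 × 96.79 / 8.81) = 4.69 s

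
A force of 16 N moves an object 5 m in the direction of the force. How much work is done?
W = Fd = 16×5 = 80.0 J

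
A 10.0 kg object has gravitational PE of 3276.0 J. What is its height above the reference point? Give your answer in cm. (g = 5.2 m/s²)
PE = mgh → h = PE/(mg) = 3276 J / (10 kg × 5.2 m/s²) = 63 m = 6300.0 cm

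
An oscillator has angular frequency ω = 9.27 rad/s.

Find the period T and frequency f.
T = 2π/ω = 2π/9.27 = 0.6778 s; f = ω/2π = 1.475 Hz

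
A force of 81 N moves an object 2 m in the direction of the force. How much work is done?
W = Fd = 81×2 = 162.0 J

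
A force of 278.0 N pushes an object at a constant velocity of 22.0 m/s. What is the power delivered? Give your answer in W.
P = Fv = 278 N × 22 m/s = 6116 W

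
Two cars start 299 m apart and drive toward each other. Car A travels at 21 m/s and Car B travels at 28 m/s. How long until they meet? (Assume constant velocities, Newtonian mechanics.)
Combined speed: v_combined = 21 + 28 = 49 m/s
Time to meet: t = d/49 = 299/49 = 6.1 s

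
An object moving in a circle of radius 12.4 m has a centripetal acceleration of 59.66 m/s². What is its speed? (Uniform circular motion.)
v = √(a_c × r) = √(59.66 × 12.4) = 27.2 m/s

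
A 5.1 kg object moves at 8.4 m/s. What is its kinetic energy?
KE = ½mv² = ½×5.1×8.4² = 179.928 J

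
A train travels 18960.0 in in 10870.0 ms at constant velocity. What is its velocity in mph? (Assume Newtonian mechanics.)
v = d/t (with unit conversion) = 99.11 mph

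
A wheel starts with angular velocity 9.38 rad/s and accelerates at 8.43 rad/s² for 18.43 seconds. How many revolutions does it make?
θ = ω₀t + ½αt² = 9.38×18.43 + ½×8.43×18.43² = 1604.56 rad
Revolutions = θ/(2π) = 1604.56/(2π) = 255.37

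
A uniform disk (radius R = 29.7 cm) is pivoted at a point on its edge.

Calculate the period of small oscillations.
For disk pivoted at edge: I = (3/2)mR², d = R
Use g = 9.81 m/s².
I/m = (3/2)R² = 0.1323 m²; d = R = 0.297 m
T = 2π√((3/2)R²/(gR)) = 2π√(3R/(2g)) = 1.339 s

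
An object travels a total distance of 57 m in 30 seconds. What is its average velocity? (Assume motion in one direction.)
v_avg = Δd / Δt = 57 / 30 = 1.9 m/s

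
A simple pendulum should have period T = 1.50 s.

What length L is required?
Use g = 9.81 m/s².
T = 2π√(L/g) → L = g(T/2π)² = 9.81×(1.5/2π)² = 0.5591 m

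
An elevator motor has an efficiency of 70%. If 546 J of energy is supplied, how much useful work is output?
W_out = η × W_in = 0.7 × 546 = 382.2 J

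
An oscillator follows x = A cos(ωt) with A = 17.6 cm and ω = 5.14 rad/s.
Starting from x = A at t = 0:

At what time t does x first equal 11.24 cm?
cos(ωt) = x/A = 11.24/17.6 = 0.6386
ωt = arccos(0.6386) = 0.8781 rad
t = 0.8781/5.14 = 0.1708 s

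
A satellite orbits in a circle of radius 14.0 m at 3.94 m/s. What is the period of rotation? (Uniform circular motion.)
T = 2πr/v = 2π×14.0/3.94 = 22.33 s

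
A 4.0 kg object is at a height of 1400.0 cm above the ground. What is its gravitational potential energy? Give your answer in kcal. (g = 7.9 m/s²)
PE = mgh = 4 kg × 7.9 m/s² × 14 m = 442.4 J = 0.1057 kcal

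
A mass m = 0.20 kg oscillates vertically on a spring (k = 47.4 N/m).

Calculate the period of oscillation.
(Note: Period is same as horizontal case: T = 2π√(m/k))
T = 2π√(m/k) = 2π√(0.2/47.4) = 0.4081 s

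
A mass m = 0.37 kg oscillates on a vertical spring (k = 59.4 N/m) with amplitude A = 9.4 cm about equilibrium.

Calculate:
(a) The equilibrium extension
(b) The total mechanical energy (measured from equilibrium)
x_eq = mg/k = 0.37×9.81/59.4 = 0.06111 m = 6.111 cm
E = ½kA² = ½×59.4×(0.094)² = 0.2624 J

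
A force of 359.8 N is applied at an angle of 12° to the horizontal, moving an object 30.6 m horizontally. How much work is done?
W = Fd cosθ = 359.8×30.6×cos(12°) = 10769.0 J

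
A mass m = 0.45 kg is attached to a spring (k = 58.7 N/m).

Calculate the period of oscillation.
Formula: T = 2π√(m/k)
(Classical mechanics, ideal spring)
T = 2π√(m/k) = 2π√(0.45/58.7) = 0.5501 s; f = 1/T = 1.818 Hz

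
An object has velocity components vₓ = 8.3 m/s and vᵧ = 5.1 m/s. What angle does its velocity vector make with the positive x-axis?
θ = arctan(vᵧ/vₓ) = arctan(5.1/8.3) = 31.57°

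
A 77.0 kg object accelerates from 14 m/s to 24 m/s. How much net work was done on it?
W_net = ΔKE = ½m(v₂² − v₁²) = ½×77.0×(24² − 14²) = 14630.0 J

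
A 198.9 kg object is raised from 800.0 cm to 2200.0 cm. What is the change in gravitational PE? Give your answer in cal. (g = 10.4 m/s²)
ΔPE = mg(h₂ − h₁) = 198.9 kg × 10.4 m/s² × (22 − 8) m = 2.896e+04 J = 6922.0 cal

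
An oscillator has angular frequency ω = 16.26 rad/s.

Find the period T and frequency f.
T = 2π/ω = 2π/16.26 = 0.3864 s; f = ω/2π = 2.588 Hz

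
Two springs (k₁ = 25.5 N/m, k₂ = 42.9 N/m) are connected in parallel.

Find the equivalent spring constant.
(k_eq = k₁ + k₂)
k_eq = k₁ + k₂ = 25.5 + 42.9 = 68.4 N/m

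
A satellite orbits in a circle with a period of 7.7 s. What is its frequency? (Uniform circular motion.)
f = 1/T = 1/7.7 = 0.1299 Hz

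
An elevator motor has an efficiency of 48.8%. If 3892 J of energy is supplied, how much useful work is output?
W_out = η × W_in = 0.488 × 3892 = 1899.3 J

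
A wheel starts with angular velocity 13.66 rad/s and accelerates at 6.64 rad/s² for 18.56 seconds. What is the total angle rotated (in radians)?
θ = ω₀t + ½αt² = 13.66×18.56 + ½×6.64×18.56² = 1397.18 rad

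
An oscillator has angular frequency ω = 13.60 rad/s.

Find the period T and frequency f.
T = 2π/ω = 2π/13.6 = 0.462 s; f = ω/2π = 2.165 Hz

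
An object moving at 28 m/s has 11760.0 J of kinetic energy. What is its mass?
KE = ½mv² → m = 2KE/v² = 2×11760.0/28² = 30.0 kg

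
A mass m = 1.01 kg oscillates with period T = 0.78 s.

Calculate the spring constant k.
T = 2π√(m/k) → k = m(2π/T)² = 1.01×(2π/0.78)² = 65.54 N/m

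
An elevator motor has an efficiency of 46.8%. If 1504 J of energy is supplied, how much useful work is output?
W_out = η × W_in = 0.468 × 1504 = 703.87 J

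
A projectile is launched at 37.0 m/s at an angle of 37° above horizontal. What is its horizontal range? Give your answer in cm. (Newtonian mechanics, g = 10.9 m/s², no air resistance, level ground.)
R = v₀² sin(2θ) / g (with unit conversion) = 12070.0 cm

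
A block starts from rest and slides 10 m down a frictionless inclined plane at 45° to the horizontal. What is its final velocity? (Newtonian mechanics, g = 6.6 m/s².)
a = g sin(θ) = 6.6 × sin(45°) = 4.67 m/s²
v = √(2ad) = √(2 × 4.67 × 10) = 9.66 m/s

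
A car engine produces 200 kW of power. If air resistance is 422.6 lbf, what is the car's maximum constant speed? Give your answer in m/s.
P = Fv → v = P/F = 200000 W / 1880 N = 106.4 m/s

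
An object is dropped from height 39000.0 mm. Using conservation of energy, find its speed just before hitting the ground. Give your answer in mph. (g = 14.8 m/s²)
mgh = ½mv² → v = √(2gh) = √(2×14.8×39) = 33.98 m/s = 76.0 mph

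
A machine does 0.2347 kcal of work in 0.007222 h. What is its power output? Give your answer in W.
P = W/t = 982 J / 26 s = 37.77 W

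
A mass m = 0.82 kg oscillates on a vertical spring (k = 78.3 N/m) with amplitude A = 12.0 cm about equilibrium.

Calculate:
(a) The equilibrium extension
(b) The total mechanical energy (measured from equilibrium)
x_eq = mg/k = 0.82×9.81/78.3 = 0.1027 m = 10.27 cm
E = ½kA² = ½×78.3×(0.12)² = 0.5638 J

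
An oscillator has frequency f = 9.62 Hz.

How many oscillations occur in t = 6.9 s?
n = f×t = 9.62×6.9 = 66.38 oscillations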